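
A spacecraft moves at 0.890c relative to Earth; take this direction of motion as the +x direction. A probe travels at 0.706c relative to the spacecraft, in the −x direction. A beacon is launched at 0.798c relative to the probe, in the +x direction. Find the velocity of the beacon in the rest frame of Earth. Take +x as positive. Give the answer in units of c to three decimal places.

+0.927c

Apply u = (u' + v)/(1 + u'v/c²) successively, working outward toward Earth.
Start: velocity of the spacecraft relative to Earth = 0.8900c.
Compose with the probe (u' = -0.706 in the spacecraft frame): u_1 = (-0.706 + 0.890) / (1 + (-0.706)·0.890) = 0.1840/0.3717 = 0.4951.
Compose with the beacon (u' = 0.798 in the probe frame): u_2 = (0.798 + 0.495) / (1 + 0.798·0.495) = 1.2931/1.3951 = 0.9269.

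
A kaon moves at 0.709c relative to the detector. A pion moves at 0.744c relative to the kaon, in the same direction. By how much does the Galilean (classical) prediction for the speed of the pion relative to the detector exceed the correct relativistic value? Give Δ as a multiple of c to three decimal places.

Galilean: u_cl = 0.744 + 0.709 = 1.4530.
Relativistic: u_rel = (0.744 + 0.709) / (1 + 0.744·0.709) = 1.4530/1.5275 = 0.9512.
Δ = 1.4530 − 0.9512 = 0.5018.
(The classical prediction exceeds c; the relativistic result does not.)

Δ = 0.502c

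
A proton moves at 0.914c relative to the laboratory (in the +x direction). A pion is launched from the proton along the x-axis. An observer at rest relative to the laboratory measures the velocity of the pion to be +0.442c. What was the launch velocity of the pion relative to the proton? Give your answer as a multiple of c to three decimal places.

Invert the composition law: u' = (u − v)/(1 − uv/c²).
u' = (0.442 − 0.914) / (1 − (0.442)(0.914)) = -0.4720/0.5960 = -0.7919.

-0.792c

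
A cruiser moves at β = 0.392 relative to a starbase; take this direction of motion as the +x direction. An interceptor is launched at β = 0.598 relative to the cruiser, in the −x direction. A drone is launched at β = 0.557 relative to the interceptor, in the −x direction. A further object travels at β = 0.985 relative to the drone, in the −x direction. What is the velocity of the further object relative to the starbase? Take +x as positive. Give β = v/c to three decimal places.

β = -0.998

Apply u = (u' + v)/(1 + u'v/c²) successively, working outward toward the starbase.
Start: velocity of the cruiser relative to the starbase = 0.3920c.
Compose with the interceptor (u' = -0.598 in the cruiser frame): u_1 = (-0.598 + 0.392) / (1 + (-0.598)·0.392) = -0.2060/0.7656 = -0.2691.
Compose with the drone (u' = -0.557 in the interceptor frame): u_2 = (-0.557 + (-0.269)) / (1 + (-0.557)·(-0.269)) = -0.8261/1.1499 = -0.7184.
Compose with the further object (u' = -0.985 in the drone frame): u_3 = (-0.985 + (-0.718)) / (1 + (-0.985)·(-0.718)) = -1.7034/1.7076 = -0.9975.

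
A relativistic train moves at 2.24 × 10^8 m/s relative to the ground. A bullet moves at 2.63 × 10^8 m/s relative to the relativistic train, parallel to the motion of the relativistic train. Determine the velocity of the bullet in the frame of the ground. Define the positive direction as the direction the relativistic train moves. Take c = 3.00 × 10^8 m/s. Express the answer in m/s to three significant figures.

In units of c (dividing by 3.00 × 10^8 m/s): v = 0.747, u' = 0.877.
u = (u' + v)/(1 + u'v/c²):
u = (0.877 + 0.747) / (1 + 0.877·0.747) = 1.6233/1.6546 = 0.9811
(Galilean addition would give +1.623c, exceeding c.)
Converting back: u = 0.9811 × 3.00 × 10^8 m/s.

2.94 × 10^8 m/s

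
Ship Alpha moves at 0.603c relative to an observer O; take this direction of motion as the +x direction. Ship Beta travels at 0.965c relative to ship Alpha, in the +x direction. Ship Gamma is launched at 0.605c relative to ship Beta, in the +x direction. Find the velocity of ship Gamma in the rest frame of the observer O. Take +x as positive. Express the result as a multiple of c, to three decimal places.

Apply u = (u' + v)/(1 + u'v/c²) successively, working outward toward the observer O.
Start: velocity of ship Alpha relative to the observer O = 0.6030c.
Compose with ship Beta (u' = 0.965 in ship Alpha frame): u_1 = (0.965 + 0.603) / (1 + 0.965·0.603) = 1.5680/1.5819 = 0.9912.
Compose with ship Gamma (u' = 0.605 in ship Beta frame): u_2 = (0.605 + 0.991) / (1 + 0.605·0.991) = 1.5962/1.5997 = 0.9978.

0.998c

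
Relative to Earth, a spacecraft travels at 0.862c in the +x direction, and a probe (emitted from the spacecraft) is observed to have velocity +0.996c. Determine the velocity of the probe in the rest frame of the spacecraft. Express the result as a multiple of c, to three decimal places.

Invert the composition law: u' = (u − v)/(1 − uv/c²).
u' = (0.996 − 0.862) / (1 − (0.996)(0.862)) = 0.1340/0.1414 = 0.9473.

+0.947c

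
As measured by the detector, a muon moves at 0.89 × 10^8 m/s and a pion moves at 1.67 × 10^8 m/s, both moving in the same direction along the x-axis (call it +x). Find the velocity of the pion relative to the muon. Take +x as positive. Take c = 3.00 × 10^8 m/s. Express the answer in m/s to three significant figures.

+9.34 × 10^7 m/s

β_A = 0.297, β_B = 0.557 (dividing each by c = 3.00 × 10^8 m/s).
Transform to A's frame with the inverse velocity-addition law: u' = (u − v)/(1 − uv/c²), taking u = β_B and v = β_A.
u' = (0.557 − 0.297) / (1 − (0.297)(0.557)) = 0.2600/0.8349 = 0.3114.
u' = 0.3114 × 3.00 × 10^8 m/s.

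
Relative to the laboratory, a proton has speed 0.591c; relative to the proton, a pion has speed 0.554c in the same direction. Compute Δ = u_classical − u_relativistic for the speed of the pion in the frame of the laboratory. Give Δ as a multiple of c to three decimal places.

Galilean: u_cl = 0.554 + 0.591 = 1.1450.
Relativistic: u_rel = (0.554 + 0.591) / (1 + 0.554·0.591) = 1.1450/1.3274 = 0.8626.
Δ = 1.1450 − 0.8626 = 0.2824.
(The classical prediction exceeds c; the relativistic result does not.)

Δ = 0.282c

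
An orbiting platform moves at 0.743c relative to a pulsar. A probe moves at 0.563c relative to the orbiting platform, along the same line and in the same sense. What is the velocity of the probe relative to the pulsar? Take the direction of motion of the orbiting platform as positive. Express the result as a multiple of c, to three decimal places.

With v = 0.743 and u' = 0.563 (in units of c),
u = (u' + v)/(1 + u'v/c²):
u = (0.563 + 0.743) / (1 + 0.563·0.743) = 1.3060/1.4183 = 0.9208

0.921c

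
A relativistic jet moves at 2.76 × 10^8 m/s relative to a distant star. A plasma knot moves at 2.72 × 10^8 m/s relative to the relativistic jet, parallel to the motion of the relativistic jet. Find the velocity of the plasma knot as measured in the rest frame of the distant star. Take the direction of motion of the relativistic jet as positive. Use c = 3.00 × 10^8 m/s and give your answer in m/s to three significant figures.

2.99 × 10^8 m/s

In units of c (dividing by 3.00 × 10^8 m/s): v = 0.920, u' = 0.907.
u = (u' + v)/(1 + u'v/c²):
u = (0.907 + 0.920) / (1 + 0.907·0.920) = 1.8267/1.8341 = 0.9959
(Galilean addition would give +1.827c, exceeding c.)
Converting back: u = 0.9959 × 3.00 × 10^8 m/s.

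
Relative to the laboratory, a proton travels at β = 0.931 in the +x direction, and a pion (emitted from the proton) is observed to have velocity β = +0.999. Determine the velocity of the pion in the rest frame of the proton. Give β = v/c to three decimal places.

Invert the composition law: u' = (u − v)/(1 − uv/c²).
u' = (0.999 − 0.931) / (1 − (0.999)(0.931)) = 0.0680/0.0699 = 0.9724.

β = +0.972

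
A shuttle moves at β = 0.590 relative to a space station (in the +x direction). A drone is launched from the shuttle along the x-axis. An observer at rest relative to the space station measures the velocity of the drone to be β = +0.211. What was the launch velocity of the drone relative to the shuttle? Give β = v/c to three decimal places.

β = -0.433

Invert the composition law: u' = (u − v)/(1 − uv/c²).
u' = (0.211 − 0.590) / (1 − (0.211)(0.590)) = -0.3790/0.8755 = -0.4329.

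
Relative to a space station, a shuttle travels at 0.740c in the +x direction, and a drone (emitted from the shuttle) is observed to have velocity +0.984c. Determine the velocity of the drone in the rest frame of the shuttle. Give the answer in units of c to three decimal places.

Invert the composition law: u' = (u − v)/(1 − uv/c²).
u' = (0.984 − 0.740) / (1 − (0.984)(0.740)) = 0.2440/0.2718 = 0.8976.

+0.898c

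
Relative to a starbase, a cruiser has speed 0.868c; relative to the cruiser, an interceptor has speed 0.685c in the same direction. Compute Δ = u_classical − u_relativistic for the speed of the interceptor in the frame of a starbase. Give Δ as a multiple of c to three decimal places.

Galilean: u_cl = 0.685 + 0.868 = 1.5530.
Relativistic: u_rel = (0.685 + 0.868) / (1 + 0.685·0.868) = 1.5530/1.5946 = 0.9739.
Δ = 1.5530 − 0.9739 = 0.5791.
(The classical prediction exceeds c; the relativistic result does not.)

Δ = 0.579c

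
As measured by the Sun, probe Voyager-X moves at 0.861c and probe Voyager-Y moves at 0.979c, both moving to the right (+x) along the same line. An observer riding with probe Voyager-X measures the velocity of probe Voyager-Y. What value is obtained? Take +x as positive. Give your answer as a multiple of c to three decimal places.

+0.751c

β_A = 0.861, β_B = 0.979.
Transform to A's frame with the inverse velocity-addition law: u' = (u − v)/(1 − uv/c²), taking u = β_B and v = β_A.
u' = (0.979 − 0.861) / (1 − (0.861)(0.979)) = 0.1180/0.1571 = 0.7512.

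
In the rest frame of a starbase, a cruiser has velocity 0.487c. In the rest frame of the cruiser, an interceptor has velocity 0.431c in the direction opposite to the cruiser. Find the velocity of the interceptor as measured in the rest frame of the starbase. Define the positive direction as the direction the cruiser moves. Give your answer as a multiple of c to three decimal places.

+0.071c

With v = 0.487 and u' = -0.431 (in units of c),
u = (u' + v)/(1 + u'v/c²):
u = (-0.431 + 0.487) / (1 + (-0.431)·0.487) = 0.0560/0.7901 = 0.0709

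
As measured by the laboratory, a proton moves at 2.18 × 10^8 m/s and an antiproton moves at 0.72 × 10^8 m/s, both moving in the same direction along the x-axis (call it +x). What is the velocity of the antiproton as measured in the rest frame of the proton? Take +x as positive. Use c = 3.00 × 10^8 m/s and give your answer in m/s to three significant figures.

β_A = 0.727, β_B = 0.240 (dividing each by c = 3.00 × 10^8 m/s).
Transform to A's frame with the inverse velocity-addition law: u' = (u − v)/(1 − uv/c²), taking u = β_B and v = β_A.
u' = (0.240 − 0.727) / (1 − (0.727)(0.240)) = -0.4867/0.8256 = -0.5895.
u' = -0.5895 × 3.00 × 10^8 m/s.

-1.77 × 10^8 m/s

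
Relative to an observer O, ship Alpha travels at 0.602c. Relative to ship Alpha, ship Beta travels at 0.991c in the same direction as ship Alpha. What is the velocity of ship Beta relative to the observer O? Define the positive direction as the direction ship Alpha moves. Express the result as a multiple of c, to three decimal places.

0.998c

With v = 0.602 and u' = 0.991 (in units of c),
u = (u' + v)/(1 + u'v/c²):
u = (0.991 + 0.602) / (1 + 0.991·0.602) = 1.5930/1.5966 = 0.9978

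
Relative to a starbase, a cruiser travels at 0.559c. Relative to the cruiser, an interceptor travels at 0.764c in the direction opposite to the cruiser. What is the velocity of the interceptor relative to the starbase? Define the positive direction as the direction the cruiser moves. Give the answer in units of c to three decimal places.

With v = 0.559 and u' = -0.764 (in units of c),
u = (u' + v)/(1 + u'v/c²):
u = (-0.764 + 0.559) / (1 + (-0.764)·0.559) = -0.2050/0.5729 = -0.3578

-0.358c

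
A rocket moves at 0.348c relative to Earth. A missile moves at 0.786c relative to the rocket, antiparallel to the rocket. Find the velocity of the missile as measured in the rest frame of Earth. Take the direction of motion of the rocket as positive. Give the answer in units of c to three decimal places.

With v = 0.348 and u' = -0.786 (in units of c),
u = (u' + v)/(1 + u'v/c²):
u = (-0.786 + 0.348) / (1 + (-0.786)·0.348) = -0.4380/0.7265 = -0.6029

-0.603c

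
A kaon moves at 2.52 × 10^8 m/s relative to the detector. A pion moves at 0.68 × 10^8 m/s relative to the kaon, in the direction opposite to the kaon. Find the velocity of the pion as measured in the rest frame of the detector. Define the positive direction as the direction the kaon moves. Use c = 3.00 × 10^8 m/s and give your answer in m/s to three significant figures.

In units of c (dividing by 3.00 × 10^8 m/s): v = 0.840, u' = -0.227.
u = (u' + v)/(1 + u'v/c²):
u = (-0.227 + 0.840) / (1 + (-0.227)·0.840) = 0.6133/0.8096 = 0.7576
Converting back: u = 0.7576 × 3.00 × 10^8 m/s.

+2.27 × 10^8 m/s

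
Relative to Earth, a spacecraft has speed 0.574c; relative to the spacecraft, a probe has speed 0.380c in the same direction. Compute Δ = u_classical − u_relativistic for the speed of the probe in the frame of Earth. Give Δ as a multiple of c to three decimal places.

Galilean: u_cl = 0.380 + 0.574 = 0.9540.
Relativistic: u_rel = (0.380 + 0.574) / (1 + 0.380·0.574) = 0.9540/1.2181 = 0.7832.
Δ = 0.9540 − 0.7832 = 0.1708.

Δ = 0.171c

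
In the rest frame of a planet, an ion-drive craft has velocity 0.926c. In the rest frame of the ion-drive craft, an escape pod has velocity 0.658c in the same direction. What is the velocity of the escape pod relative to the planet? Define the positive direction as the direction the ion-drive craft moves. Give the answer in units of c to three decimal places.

With v = 0.926 and u' = 0.658 (in units of c),
u = (u' + v)/(1 + u'v/c²):
u = (0.658 + 0.926) / (1 + 0.658·0.926) = 1.5840/1.6093 = 0.9843

0.984c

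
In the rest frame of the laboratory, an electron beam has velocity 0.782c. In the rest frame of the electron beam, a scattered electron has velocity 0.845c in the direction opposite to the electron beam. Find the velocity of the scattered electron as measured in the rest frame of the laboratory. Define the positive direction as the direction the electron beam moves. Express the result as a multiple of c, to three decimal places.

-0.186c

With v = 0.782 and u' = -0.845 (in units of c),
u = (u' + v)/(1 + u'v/c²):
u = (-0.845 + 0.782) / (1 + (-0.845)·0.782) = -0.0630/0.3392 = -0.1857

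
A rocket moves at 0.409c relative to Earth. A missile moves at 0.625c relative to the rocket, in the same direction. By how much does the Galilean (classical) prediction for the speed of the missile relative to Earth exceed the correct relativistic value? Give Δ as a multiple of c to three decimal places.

Δ = 0.211c

Galilean: u_cl = 0.625 + 0.409 = 1.0340.
Relativistic: u_rel = (0.625 + 0.409) / (1 + 0.625·0.409) = 1.0340/1.2556 = 0.8235.
Δ = 1.0340 − 0.8235 = 0.2105.
(The classical prediction exceeds c; the relativistic result does not.)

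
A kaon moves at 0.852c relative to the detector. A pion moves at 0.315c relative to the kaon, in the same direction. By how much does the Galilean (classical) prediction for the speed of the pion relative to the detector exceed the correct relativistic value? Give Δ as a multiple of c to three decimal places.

Δ = 0.247c

Galilean: u_cl = 0.315 + 0.852 = 1.1670.
Relativistic: u_rel = (0.315 + 0.852) / (1 + 0.315·0.852) = 1.1670/1.2684 = 0.9201.
Δ = 1.1670 − 0.9201 = 0.2469.
(The classical prediction exceeds c; the relativistic result does not.)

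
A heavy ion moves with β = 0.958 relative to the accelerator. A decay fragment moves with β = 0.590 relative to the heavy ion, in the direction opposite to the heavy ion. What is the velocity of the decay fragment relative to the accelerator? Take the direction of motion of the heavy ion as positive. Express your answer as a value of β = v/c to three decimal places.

With v = 0.958 and u' = -0.590 (in units of c),
u = (u' + v)/(1 + u'v/c²):
u = (-0.590 + 0.958) / (1 + (-0.590)·0.958) = 0.3680/0.4348 = 0.8464

β = +0.846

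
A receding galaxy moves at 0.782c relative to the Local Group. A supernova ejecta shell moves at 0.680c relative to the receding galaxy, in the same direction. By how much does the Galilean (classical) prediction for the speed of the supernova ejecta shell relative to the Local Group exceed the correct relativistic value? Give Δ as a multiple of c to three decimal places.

Δ = 0.508c

Galilean: u_cl = 0.680 + 0.782 = 1.4620.
Relativistic: u_rel = (0.680 + 0.782) / (1 + 0.680·0.782) = 1.4620/1.5318 = 0.9545.
Δ = 1.4620 − 0.9545 = 0.5075.
(The classical prediction exceeds c; the relativistic result does not.)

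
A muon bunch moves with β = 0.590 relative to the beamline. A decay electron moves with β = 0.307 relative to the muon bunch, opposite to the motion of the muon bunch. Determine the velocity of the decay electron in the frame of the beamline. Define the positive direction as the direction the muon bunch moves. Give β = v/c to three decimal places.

β = +0.346

With v = 0.590 and u' = -0.307 (in units of c),
u = (u' + v)/(1 + u'v/c²):
u = (-0.307 + 0.590) / (1 + (-0.307)·0.590) = 0.2830/0.8189 = 0.3456
(Galilean addition would give +0.283c.)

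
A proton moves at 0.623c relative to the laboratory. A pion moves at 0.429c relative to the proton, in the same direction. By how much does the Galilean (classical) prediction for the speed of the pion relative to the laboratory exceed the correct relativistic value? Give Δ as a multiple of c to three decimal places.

Δ = 0.222c

Galilean: u_cl = 0.429 + 0.623 = 1.0520.
Relativistic: u_rel = (0.429 + 0.623) / (1 + 0.429·0.623) = 1.0520/1.2673 = 0.8301.
Δ = 1.0520 − 0.8301 = 0.2219.
(The classical prediction exceeds c; the relativistic result does not.)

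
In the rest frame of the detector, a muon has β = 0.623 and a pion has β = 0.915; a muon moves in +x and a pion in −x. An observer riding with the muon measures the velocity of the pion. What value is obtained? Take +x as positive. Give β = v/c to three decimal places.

β = -0.980

β_A = 0.623, β_B = -0.915.
Transform to A's frame with the inverse velocity-addition law: u' = (u − v)/(1 − uv/c²), taking u = β_B and v = β_A.
u' = (-0.915 − 0.623) / (1 − (0.623)(-0.915)) = -1.5380/1.5700 = -0.9796.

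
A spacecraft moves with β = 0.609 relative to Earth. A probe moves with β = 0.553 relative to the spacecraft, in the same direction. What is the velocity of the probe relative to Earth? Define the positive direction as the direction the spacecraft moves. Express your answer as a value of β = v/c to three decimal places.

β = 0.869

With v = 0.609 and u' = 0.553 (in units of c),
u = (u' + v)/(1 + u'v/c²):
u = (0.553 + 0.609) / (1 + 0.553·0.609) = 1.1620/1.3368 = 0.8693
(Galilean addition would give +1.162c, exceeding c.)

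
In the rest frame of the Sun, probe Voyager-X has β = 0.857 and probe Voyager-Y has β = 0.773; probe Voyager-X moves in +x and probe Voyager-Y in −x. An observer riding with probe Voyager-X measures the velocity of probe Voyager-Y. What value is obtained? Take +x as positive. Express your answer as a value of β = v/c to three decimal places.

β = -0.980

β_A = 0.857, β_B = -0.773.
Transform to A's frame with the inverse velocity-addition law: u' = (u − v)/(1 − uv/c²), taking u = β_B and v = β_A.
u' = (-0.773 − 0.857) / (1 − (0.857)(-0.773)) = -1.6300/1.6625 = -0.9805.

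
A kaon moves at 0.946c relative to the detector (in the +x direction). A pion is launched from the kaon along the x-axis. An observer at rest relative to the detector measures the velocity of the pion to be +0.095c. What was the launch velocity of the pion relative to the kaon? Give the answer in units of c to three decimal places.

-0.935c

Invert the composition law: u' = (u − v)/(1 − uv/c²).
u' = (0.095 − 0.946) / (1 − (0.095)(0.946)) = -0.8510/0.9101 = -0.9350.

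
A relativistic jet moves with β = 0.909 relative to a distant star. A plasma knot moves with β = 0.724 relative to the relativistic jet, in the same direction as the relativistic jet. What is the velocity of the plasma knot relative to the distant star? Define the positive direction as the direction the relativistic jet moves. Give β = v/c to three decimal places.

β = 0.985

With v = 0.909 and u' = 0.724 (in units of c),
u = (u' + v)/(1 + u'v/c²):
u = (0.724 + 0.909) / (1 + 0.724·0.909) = 1.6330/1.6581 = 0.9849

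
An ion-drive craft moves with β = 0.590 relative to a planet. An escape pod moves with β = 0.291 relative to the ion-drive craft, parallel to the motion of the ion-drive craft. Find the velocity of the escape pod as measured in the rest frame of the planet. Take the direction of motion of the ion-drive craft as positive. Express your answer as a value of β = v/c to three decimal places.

With v = 0.590 and u' = 0.291 (in units of c),
u = (u' + v)/(1 + u'v/c²):
u = (0.291 + 0.590) / (1 + 0.291·0.590) = 0.8810/1.1717 = 0.7519

β = 0.752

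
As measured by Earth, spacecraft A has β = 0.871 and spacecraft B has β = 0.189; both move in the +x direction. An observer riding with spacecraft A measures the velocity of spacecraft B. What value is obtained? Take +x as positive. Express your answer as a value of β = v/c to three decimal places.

β = -0.816

β_A = 0.871, β_B = 0.189.
Transform to A's frame with the inverse velocity-addition law: u' = (u − v)/(1 − uv/c²), taking u = β_B and v = β_A.
u' = (0.189 − 0.871) / (1 − (0.871)(0.189)) = -0.6820/0.8354 = -0.8164.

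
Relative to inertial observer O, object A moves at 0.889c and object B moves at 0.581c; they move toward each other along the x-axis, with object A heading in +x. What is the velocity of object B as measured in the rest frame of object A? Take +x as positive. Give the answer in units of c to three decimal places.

β_A = 0.889, β_B = -0.581.
Transform to A's frame with the inverse velocity-addition law: u' = (u − v)/(1 − uv/c²), taking u = β_B and v = β_A.
u' = (-0.581 − 0.889) / (1 − (0.889)(-0.581)) = -1.4700/1.5165 = -0.9693.

-0.969c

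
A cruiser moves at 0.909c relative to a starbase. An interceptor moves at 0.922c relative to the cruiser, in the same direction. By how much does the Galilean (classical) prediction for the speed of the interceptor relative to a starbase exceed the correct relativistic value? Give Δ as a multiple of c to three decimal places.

Galilean: u_cl = 0.922 + 0.909 = 1.8310.
Relativistic: u_rel = (0.922 + 0.909) / (1 + 0.922·0.909) = 1.8310/1.8381 = 0.9961.
Δ = 1.8310 − 0.9961 = 0.8349.
(The classical prediction exceeds c; the relativistic result does not.)

Δ = 0.835c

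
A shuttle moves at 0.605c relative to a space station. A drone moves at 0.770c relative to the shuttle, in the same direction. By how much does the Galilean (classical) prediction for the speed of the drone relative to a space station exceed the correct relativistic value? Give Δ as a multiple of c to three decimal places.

Galilean: u_cl = 0.770 + 0.605 = 1.3750.
Relativistic: u_rel = (0.770 + 0.605) / (1 + 0.770·0.605) = 1.3750/1.4659 = 0.9380.
Δ = 1.3750 − 0.9380 = 0.4370.
(The classical prediction exceeds c; the relativistic result does not.)

Δ = 0.437c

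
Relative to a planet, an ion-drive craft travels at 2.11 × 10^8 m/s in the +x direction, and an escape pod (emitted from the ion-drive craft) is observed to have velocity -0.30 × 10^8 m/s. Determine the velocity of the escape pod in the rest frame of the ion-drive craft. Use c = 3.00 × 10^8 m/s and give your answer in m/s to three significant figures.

v = 0.703c, u = -0.100c.
Invert the composition law: u' = (u − v)/(1 − uv/c²).
u' = (-0.100 − 0.703) / (1 − (-0.100)(0.703)) = -0.8033/1.0703 = -0.7505.
u' = -0.7505 × 3.00 × 10^8 m/s.

-2.25 × 10^8 m/s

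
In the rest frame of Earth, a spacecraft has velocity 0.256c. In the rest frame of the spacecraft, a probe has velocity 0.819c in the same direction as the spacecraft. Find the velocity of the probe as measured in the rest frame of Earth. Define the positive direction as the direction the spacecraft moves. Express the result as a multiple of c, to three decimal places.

0.889c

With v = 0.256 and u' = 0.819 (in units of c),
u = (u' + v)/(1 + u'v/c²):
u = (0.819 + 0.256) / (1 + 0.819·0.256) = 1.0750/1.2097 = 0.8887
(Galilean addition would give +1.075c, exceeding c.)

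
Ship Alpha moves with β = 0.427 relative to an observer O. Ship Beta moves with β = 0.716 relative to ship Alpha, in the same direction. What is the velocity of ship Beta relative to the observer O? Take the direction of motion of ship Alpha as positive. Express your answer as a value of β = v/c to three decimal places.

β = 0.875

With v = 0.427 and u' = 0.716 (in units of c),
u = (u' + v)/(1 + u'v/c²):
u = (0.716 + 0.427) / (1 + 0.716·0.427) = 1.1430/1.3057 = 0.8754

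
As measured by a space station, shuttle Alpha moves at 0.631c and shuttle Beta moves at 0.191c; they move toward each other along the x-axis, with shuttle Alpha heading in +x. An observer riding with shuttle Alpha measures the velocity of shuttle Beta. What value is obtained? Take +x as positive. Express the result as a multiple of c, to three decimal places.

-0.734c

β_A = 0.631, β_B = -0.191.
Transform to A's frame with the inverse velocity-addition law: u' = (u − v)/(1 − uv/c²), taking u = β_B and v = β_A.
u' = (-0.191 − 0.631) / (1 − (0.631)(-0.191)) = -0.8220/1.1205 = -0.7336.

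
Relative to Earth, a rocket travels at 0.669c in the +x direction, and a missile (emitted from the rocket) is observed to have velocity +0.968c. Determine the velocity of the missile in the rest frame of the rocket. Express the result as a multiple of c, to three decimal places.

+0.848c

Invert the composition law: u' = (u − v)/(1 − uv/c²).
u' = (0.968 − 0.669) / (1 − (0.968)(0.669)) = 0.2990/0.3524 = 0.8484.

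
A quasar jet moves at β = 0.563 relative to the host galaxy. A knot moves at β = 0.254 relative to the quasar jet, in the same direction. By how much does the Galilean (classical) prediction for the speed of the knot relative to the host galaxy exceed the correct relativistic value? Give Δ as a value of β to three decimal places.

Galilean: u_cl = 0.254 + 0.563 = 0.8170.
Relativistic: u_rel = (0.254 + 0.563) / (1 + 0.254·0.563) = 0.8170/1.1430 = 0.7148.
Δ = 0.8170 − 0.7148 = 0.1022.

Δ = 0.102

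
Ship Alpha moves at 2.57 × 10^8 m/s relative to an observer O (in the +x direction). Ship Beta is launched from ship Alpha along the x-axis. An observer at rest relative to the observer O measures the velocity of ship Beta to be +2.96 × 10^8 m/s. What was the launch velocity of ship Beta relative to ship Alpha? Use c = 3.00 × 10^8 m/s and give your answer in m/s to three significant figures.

+2.52 × 10^8 m/s

v = 0.857c, u = 0.987c.
Invert the composition law: u' = (u − v)/(1 − uv/c²).
u' = (0.987 − 0.857) / (1 − (0.987)(0.857)) = 0.1300/0.1548 = 0.8400.
u' = 0.8400 × 3.00 × 10^8 m/s.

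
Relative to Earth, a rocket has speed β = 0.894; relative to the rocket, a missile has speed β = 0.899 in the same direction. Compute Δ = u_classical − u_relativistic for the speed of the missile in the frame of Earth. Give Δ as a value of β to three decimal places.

Δ = 0.799

Galilean: u_cl = 0.899 + 0.894 = 1.7930.
Relativistic: u_rel = (0.899 + 0.894) / (1 + 0.899·0.894) = 1.7930/1.8037 = 0.9941.
Δ = 1.7930 − 0.9941 = 0.7989.
(The classical prediction exceeds c; the relativistic result does not.)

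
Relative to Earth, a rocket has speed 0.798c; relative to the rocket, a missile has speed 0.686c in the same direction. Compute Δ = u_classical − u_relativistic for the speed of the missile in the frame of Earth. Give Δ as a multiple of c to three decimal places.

Galilean: u_cl = 0.686 + 0.798 = 1.4840.
Relativistic: u_rel = (0.686 + 0.798) / (1 + 0.686·0.798) = 1.4840/1.5474 = 0.9590.
Δ = 1.4840 − 0.9590 = 0.5250.
(The classical prediction exceeds c; the relativistic result does not.)

Δ = 0.525c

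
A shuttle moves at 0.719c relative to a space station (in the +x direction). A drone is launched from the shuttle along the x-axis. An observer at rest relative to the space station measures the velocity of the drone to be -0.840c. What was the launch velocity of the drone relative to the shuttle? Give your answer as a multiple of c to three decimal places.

-0.972c

Invert the composition law: u' = (u − v)/(1 − uv/c²).
u' = (-0.840 − 0.719) / (1 − (-0.840)(0.719)) = -1.5590/1.6040 = -0.9720.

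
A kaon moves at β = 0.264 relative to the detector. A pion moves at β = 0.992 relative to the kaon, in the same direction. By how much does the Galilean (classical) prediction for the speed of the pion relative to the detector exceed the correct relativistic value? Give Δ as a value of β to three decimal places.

Galilean: u_cl = 0.992 + 0.264 = 1.2560.
Relativistic: u_rel = (0.992 + 0.264) / (1 + 0.992·0.264) = 1.2560/1.2619 = 0.9953.
Δ = 1.2560 − 0.9953 = 0.2607.
(The classical prediction exceeds c; the relativistic result does not.)

Δ = 0.261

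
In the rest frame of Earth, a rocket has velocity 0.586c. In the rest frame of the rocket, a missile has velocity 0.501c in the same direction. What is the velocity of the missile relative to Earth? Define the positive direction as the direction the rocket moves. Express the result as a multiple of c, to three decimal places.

0.840c

With v = 0.586 and u' = 0.501 (in units of c),
u = (u' + v)/(1 + u'v/c²):
u = (0.501 + 0.586) / (1 + 0.501·0.586) = 1.0870/1.2936 = 0.8403
(Galilean addition would give +1.087c, exceeding c.)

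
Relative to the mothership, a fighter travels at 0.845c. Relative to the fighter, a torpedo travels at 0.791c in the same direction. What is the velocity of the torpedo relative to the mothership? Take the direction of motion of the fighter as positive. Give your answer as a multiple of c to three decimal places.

0.981c

With v = 0.845 and u' = 0.791 (in units of c),
u = (u' + v)/(1 + u'v/c²):
u = (0.791 + 0.845) / (1 + 0.791·0.845) = 1.6360/1.6684 = 0.9806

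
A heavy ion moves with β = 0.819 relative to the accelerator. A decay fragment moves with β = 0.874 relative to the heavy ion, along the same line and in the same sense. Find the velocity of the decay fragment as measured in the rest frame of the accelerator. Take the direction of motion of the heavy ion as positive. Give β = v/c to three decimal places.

β = 0.987

With v = 0.819 and u' = 0.874 (in units of c),
u = (u' + v)/(1 + u'v/c²):
u = (0.874 + 0.819) / (1 + 0.874·0.819) = 1.6930/1.7158 = 0.9867
(Galilean addition would give +1.693c, exceeding c.)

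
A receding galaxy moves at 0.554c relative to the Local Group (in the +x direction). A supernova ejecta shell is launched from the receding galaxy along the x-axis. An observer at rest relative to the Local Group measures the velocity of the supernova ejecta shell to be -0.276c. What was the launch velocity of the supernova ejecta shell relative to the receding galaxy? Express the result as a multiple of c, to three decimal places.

-0.720c

Invert the composition law: u' = (u − v)/(1 − uv/c²).
u' = (-0.276 − 0.554) / (1 − (-0.276)(0.554)) = -0.8300/1.1529 = -0.7199.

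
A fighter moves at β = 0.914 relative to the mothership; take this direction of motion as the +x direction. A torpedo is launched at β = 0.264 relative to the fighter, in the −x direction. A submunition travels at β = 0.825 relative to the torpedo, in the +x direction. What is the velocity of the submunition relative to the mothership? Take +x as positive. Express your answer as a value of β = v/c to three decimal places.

Apply u = (u' + v)/(1 + u'v/c²) successively, working outward toward the mothership.
Start: velocity of the fighter relative to the mothership = 0.9140c.
Compose with the torpedo (u' = -0.264 in the fighter frame): u_1 = (-0.264 + 0.914) / (1 + (-0.264)·0.914) = 0.6500/0.7587 = 0.8567.
Compose with the submunition (u' = 0.825 in the torpedo frame): u_2 = (0.825 + 0.857) / (1 + 0.825·0.857) = 1.6817/1.7068 = 0.9853.

β = +0.985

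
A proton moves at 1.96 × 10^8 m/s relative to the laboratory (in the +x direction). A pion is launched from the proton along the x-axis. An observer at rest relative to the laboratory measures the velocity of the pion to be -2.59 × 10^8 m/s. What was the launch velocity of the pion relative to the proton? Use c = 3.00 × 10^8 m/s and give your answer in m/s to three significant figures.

v = 0.653c, u = -0.863c.
Invert the composition law: u' = (u − v)/(1 − uv/c²).
u' = (-0.863 − 0.653) / (1 − (-0.863)(0.653)) = -1.5167/1.5640 = -0.9697.
u' = -0.9697 × 3.00 × 10^8 m/s.

-2.91 × 10^8 m/s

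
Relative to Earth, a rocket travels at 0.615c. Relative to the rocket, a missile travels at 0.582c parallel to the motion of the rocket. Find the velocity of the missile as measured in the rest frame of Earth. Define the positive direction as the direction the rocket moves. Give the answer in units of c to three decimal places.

With v = 0.615 and u' = 0.582 (in units of c),
u = (u' + v)/(1 + u'v/c²):
u = (0.582 + 0.615) / (1 + 0.582·0.615) = 1.1970/1.3579 = 0.8815

0.881c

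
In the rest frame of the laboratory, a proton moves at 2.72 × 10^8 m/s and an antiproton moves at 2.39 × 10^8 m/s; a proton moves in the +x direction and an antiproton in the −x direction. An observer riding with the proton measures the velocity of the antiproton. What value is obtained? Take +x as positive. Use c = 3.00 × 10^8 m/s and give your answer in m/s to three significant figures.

β_A = 0.907, β_B = -0.797 (dividing each by c = 3.00 × 10^8 m/s).
Transform to A's frame with the inverse velocity-addition law: u' = (u − v)/(1 − uv/c²), taking u = β_B and v = β_A.
u' = (-0.797 − 0.907) / (1 − (0.907)(-0.797)) = -1.7033/1.7223 = -0.9890.
u' = -0.9890 × 3.00 × 10^8 m/s.

-2.97 × 10^8 m/s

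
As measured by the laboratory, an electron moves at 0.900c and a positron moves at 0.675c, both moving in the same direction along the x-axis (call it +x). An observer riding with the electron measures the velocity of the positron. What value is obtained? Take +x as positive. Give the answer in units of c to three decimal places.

β_A = 0.900, β_B = 0.675.
Transform to A's frame with the inverse velocity-addition law: u' = (u − v)/(1 − uv/c²), taking u = β_B and v = β_A.
u' = (0.675 − 0.900) / (1 − (0.900)(0.675)) = -0.2250/0.3925 = -0.5732.

-0.573c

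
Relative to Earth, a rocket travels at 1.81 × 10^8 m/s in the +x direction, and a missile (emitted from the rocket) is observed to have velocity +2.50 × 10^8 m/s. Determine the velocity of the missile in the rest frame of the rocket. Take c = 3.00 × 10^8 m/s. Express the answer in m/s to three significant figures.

+1.39 × 10^8 m/s

v = 0.603c, u = 0.833c.
Invert the composition law: u' = (u − v)/(1 − uv/c²).
u' = (0.833 − 0.603) / (1 − (0.833)(0.603)) = 0.2300/0.4972 = 0.4626.
u' = 0.4626 × 3.00 × 10^8 m/s.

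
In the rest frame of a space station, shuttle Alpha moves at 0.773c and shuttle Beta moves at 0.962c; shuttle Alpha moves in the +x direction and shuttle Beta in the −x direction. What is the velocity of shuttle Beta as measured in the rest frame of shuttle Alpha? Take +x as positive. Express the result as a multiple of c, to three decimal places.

β_A = 0.773, β_B = -0.962.
Transform to A's frame with the inverse velocity-addition law: u' = (u − v)/(1 − uv/c²), taking u = β_B and v = β_A.
u' = (-0.962 − 0.773) / (1 − (0.773)(-0.962)) = -1.7350/1.7436 = -0.9951.

-0.995c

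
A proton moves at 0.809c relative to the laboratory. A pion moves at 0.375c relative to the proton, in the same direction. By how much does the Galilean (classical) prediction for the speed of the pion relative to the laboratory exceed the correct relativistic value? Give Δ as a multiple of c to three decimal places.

Galilean: u_cl = 0.375 + 0.809 = 1.1840.
Relativistic: u_rel = (0.375 + 0.809) / (1 + 0.375·0.809) = 1.1840/1.3034 = 0.9084.
Δ = 1.1840 − 0.9084 = 0.2756.
(The classical prediction exceeds c; the relativistic result does not.)

Δ = 0.276c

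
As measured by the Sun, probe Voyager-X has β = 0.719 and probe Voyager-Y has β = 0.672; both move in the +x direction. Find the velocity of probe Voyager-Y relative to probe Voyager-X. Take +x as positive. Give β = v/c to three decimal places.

β = -0.091

β_A = 0.719, β_B = 0.672.
Transform to A's frame with the inverse velocity-addition law: u' = (u − v)/(1 − uv/c²), taking u = β_B and v = β_A.
u' = (0.672 − 0.719) / (1 − (0.719)(0.672)) = -0.0470/0.5168 = -0.0909.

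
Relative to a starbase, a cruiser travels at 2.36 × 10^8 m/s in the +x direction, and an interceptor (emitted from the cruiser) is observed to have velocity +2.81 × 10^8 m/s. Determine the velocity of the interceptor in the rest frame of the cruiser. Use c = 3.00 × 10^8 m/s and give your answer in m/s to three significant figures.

v = 0.787c, u = 0.937c.
Invert the composition law: u' = (u − v)/(1 − uv/c²).
u' = (0.937 − 0.787) / (1 − (0.937)(0.787)) = 0.1500/0.2632 = 0.5700.
u' = 0.5700 × 3.00 × 10^8 m/s.

+1.71 × 10^8 m/s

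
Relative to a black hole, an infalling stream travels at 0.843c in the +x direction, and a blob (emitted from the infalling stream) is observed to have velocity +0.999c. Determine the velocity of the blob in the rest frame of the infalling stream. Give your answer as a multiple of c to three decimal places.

+0.988c

Invert the composition law: u' = (u − v)/(1 − uv/c²).
u' = (0.999 − 0.843) / (1 − (0.999)(0.843)) = 0.1560/0.1578 = 0.9883.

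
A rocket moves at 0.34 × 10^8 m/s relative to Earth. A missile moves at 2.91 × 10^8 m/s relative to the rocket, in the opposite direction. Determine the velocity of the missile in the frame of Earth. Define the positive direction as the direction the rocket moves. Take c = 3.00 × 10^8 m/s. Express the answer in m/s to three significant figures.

In units of c (dividing by 3.00 × 10^8 m/s): v = 0.113, u' = -0.970.
u = (u' + v)/(1 + u'v/c²):
u = (-0.970 + 0.113) / (1 + (-0.970)·0.113) = -0.8567/0.8901 = -0.9625
Converting back: u = -0.9625 × 3.00 × 10^8 m/s.

-2.89 × 10^8 m/s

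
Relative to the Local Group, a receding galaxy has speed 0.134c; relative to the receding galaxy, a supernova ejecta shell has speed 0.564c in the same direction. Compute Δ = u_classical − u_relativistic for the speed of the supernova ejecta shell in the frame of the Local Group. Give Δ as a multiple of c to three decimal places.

Δ = 0.049c

Galilean: u_cl = 0.564 + 0.134 = 0.6980.
Relativistic: u_rel = (0.564 + 0.134) / (1 + 0.564·0.134) = 0.6980/1.0756 = 0.6490.
Δ = 0.6980 − 0.6490 = 0.0490.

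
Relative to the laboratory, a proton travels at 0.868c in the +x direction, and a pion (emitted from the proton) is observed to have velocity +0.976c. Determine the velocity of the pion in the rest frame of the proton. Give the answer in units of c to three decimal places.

Invert the composition law: u' = (u − v)/(1 − uv/c²).
u' = (0.976 − 0.868) / (1 − (0.976)(0.868)) = 0.1080/0.1528 = 0.7067.

+0.707c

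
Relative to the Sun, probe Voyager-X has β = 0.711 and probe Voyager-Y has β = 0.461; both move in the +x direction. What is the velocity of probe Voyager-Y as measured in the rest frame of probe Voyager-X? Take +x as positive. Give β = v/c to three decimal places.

β_A = 0.711, β_B = 0.461.
Transform to A's frame with the inverse velocity-addition law: u' = (u − v)/(1 − uv/c²), taking u = β_B and v = β_A.
u' = (0.461 − 0.711) / (1 − (0.711)(0.461)) = -0.2500/0.6722 = -0.3719.

β = -0.372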